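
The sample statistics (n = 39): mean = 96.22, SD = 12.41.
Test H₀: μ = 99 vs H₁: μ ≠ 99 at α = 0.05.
One-sample t-test:
H₀: μ = 99
H₁: μ ≠ 99
df = n - 1 = 38
t = (x̄ - μ₀) / (s/√n) = (96.22 - 99) / (12.41/√39) = -1.399
p-value = 0.1699

Since p-value > α = 0.05, we fail to reject H₀.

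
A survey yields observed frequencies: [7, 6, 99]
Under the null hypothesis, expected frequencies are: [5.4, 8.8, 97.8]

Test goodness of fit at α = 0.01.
Chi-square goodness of fit test:
H₀: observed counts match expected distribution
H₁: observed counts differ from expected distribution
df = k - 1 = 2
χ² = Σ(O - E)²/E
   = (7 - 5.4)²/5.4 + (6 - 8.8)²/8.8 + (99 - 97.8)²/97.8
   = 0.474 + 0.891 + 0.015
   = 1.38
p-value = 0.5016

Since p-value > α = 0.01, we fail to reject H₀.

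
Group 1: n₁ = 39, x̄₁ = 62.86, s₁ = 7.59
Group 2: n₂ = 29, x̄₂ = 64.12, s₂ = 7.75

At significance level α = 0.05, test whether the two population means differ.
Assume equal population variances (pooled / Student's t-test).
Student's two-sample t-test (equal variances):
H₀: μ₁ = μ₂
H₁: μ₁ ≠ μ₂
df = n₁ + n₂ - 2 = 66
Pooled variance s_p² = [(n₁-1)s₁² + (n₂-1)s₂²] / (n₁ + n₂ - 2) = [(38)(7.59²) + (28)(7.75²)] / 66 = 58.6494
SE = √(s_p²(1/n₁ + 1/n₂)) = √(58.6494 × (1/39 + 1/29)) = 1.8778
t = (x̄₁ - x̄₂) / SE = (62.86 - 64.12) / 1.8778 = -1.26 / 1.8778 = -0.671
p-value = 0.5046

Since p-value > α = 0.05, we fail to reject H₀.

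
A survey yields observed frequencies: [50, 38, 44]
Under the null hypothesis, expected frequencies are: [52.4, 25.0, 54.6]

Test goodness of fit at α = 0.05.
Chi-square goodness of fit test:
H₀: observed counts match expected distribution
H₁: observed counts differ from expected distribution
df = k - 1 = 2
χ² = Σ(O - E)²/E
   = (50 - 52.4)²/52.4 + (38 - 25.0)²/25.0 + (44 - 54.6)²/54.6
   = 0.110 + 6.760 + 2.058
   = 8.93
p-value = 0.0115

Since p-value < α = 0.05, we reject H₀.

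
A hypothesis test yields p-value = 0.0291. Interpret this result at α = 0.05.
Since p = 0.0291 < α = 0.05, reject H₀.
There is sufficient evidence to reject the null hypothesis; the result is statistically significant at the 0.05 level.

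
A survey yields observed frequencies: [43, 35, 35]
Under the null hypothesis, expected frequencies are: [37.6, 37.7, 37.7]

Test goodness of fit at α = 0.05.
Chi-square goodness of fit test:
H₀: observed counts match expected distribution
H₁: observed counts differ from expected distribution
df = k - 1 = 2
χ² = Σ(O - E)²/E
   = (43 - 37.6)²/37.6 + (35 - 37.7)²/37.7 + (35 - 37.7)²/37.7
   = 0.776 + 0.193 + 0.193
   = 1.16
p-value = 0.5593

Since p-value > α = 0.05, we fail to reject H₀.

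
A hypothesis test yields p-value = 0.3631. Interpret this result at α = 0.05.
Since p = 0.3631 > α = 0.05, fail to reject H₀.
There is insufficient evidence to reject the null hypothesis; the result is not statistically significant at the 0.05 level.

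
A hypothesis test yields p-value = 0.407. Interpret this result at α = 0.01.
Since p = 0.407 > α = 0.01, fail to reject H₀.
There is insufficient evidence to reject the null hypothesis; the result is not statistically significant at the 0.01 level.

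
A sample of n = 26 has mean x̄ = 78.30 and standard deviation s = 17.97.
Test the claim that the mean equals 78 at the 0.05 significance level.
One-sample t-test:
H₀: μ = 78
H₁: μ ≠ 78
df = n - 1 = 25
t = (x̄ - μ₀) / (s/√n) = (78.30 - 78) / (17.97/√26) = 0.085
p-value = 0.9328

Since p-value > α = 0.05, we fail to reject H₀.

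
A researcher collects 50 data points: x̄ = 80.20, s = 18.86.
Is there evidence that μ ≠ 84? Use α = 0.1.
One-sample t-test:
H₀: μ = 84
H₁: μ ≠ 84
df = n - 1 = 49
t = (x̄ - μ₀) / (s/√n) = (80.20 - 84) / (18.86/√50) = -1.425
p-value = 0.1606

Since p-value > α = 0.1, we fail to reject H₀.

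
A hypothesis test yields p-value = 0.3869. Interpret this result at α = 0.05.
Since p = 0.3869 > α = 0.05, fail to reject H₀.
There is insufficient evidence to reject the null hypothesis; the result is not statistically significant at the 0.05 level.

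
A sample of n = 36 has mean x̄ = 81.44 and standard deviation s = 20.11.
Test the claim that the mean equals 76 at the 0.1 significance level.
One-sample t-test:
H₀: μ = 76
H₁: μ ≠ 76
df = n - 1 = 35
t = (x̄ - μ₀) / (s/√n) = (81.44 - 76) / (20.11/√36) = 1.623
p-value = 0.1135

Since p-value > α = 0.1, we fail to reject H₀.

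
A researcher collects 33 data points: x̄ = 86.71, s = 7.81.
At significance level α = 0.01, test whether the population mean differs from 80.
One-sample t-test:
H₀: μ = 80
H₁: μ ≠ 80
df = n - 1 = 32
t = (x̄ - μ₀) / (s/√n) = (86.71 - 80) / (7.81/√33) = 4.935
p-value < 0.0001

Since p-value < α = 0.01, we reject H₀.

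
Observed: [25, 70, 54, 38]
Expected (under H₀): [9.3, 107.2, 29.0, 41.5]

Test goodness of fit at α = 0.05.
Chi-square goodness of fit test:
H₀: observed counts match expected distribution
H₁: observed counts differ from expected distribution
df = k - 1 = 3
χ² = Σ(O - E)²/E
   = (25 - 9.3)²/9.3 + (70 - 107.2)²/107.2 + (54 - 29.0)²/29.0 + (38 - 41.5)²/41.5
   = 26.504 + 12.909 + 21.552 + 0.295
   = 61.26
p-value < 0.0001

Since p-value < α = 0.05, we reject H₀.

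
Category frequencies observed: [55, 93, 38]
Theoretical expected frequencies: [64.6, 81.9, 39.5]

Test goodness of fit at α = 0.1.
Chi-square goodness of fit test:
H₀: observed counts match expected distribution
H₁: observed counts differ from expected distribution
df = k - 1 = 2
χ² = Σ(O - E)²/E
   = (55 - 64.6)²/64.6 + (93 - 81.9)²/81.9 + (38 - 39.5)²/39.5
   = 1.427 + 1.504 + 0.057
   = 2.99
p-value = 0.2245

Since p-value > α = 0.1, we fail to reject H₀.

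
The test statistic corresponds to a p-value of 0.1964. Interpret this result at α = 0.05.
Since p = 0.1964 > α = 0.05, fail to reject H₀.
There is insufficient evidence to reject the null hypothesis; the result is not statistically significant at the 0.05 level.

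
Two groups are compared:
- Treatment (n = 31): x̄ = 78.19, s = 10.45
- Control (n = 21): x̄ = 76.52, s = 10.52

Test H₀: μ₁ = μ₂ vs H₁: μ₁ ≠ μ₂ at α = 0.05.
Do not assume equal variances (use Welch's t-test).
Welch's two-sample t-test:
H₀: μ₁ = μ₂
H₁: μ₁ ≠ μ₂
s₁²/n₁ = 10.45²/31 = 3.5227,  s₂²/n₂ = 10.52²/21 = 5.2700
SE = √(s₁²/n₁ + s₂²/n₂) = √(3.5227 + 5.2700) = 2.9652
df (Welch-Satterthwaite) = (s₁²/n₁ + s₂²/n₂)² / [(s₁²/n₁)²/(n₁-1) + (s₂²/n₂)²/(n₂-1)] ≈ 42.90
t = (x̄₁ - x̄₂) / SE = (78.19 - 76.52) / 2.9652 = 1.67 / 2.9652 = 0.563
p-value = 0.5762

Since p-value > α = 0.05, we fail to reject H₀.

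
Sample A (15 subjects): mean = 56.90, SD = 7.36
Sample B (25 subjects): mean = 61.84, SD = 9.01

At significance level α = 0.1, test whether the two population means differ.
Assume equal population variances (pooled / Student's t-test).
Student's two-sample t-test (equal variances):
H₀: μ₁ = μ₂
H₁: μ₁ ≠ μ₂
df = n₁ + n₂ - 2 = 38
Pooled variance s_p² = [(n₁-1)s₁² + (n₂-1)s₂²] / (n₁ + n₂ - 2) = [(14)(7.36²) + (24)(9.01²)] / 38 = 71.2289
SE = √(s_p²(1/n₁ + 1/n₂)) = √(71.2289 × (1/15 + 1/25)) = 2.7564
t = (x̄₁ - x̄₂) / SE = (56.90 - 61.84) / 2.7564 = -4.94 / 2.7564 = -1.792
p-value = 0.0811

Since p-value < α = 0.1, we reject H₀.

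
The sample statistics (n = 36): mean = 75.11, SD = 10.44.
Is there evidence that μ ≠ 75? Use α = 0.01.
One-sample t-test:
H₀: μ = 75
H₁: μ ≠ 75
df = n - 1 = 35
t = (x̄ - μ₀) / (s/√n) = (75.11 - 75) / (10.44/√36) = 0.063
p-value = 0.9500

Since p-value > α = 0.01, we fail to reject H₀.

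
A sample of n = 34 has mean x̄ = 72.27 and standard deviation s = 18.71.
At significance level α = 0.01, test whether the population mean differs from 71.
One-sample t-test:
H₀: μ = 71
H₁: μ ≠ 71
df = n - 1 = 33
t = (x̄ - μ₀) / (s/√n) = (72.27 - 71) / (18.71/√34) = 0.396
p-value = 0.6948

Since p-value > α = 0.01, we fail to reject H₀.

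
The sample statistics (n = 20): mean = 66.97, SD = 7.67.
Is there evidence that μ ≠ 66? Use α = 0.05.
One-sample t-test:
H₀: μ = 66
H₁: μ ≠ 66
df = n - 1 = 19
t = (x̄ - μ₀) / (s/√n) = (66.97 - 66) / (7.67/√20) = 0.566
p-value = 0.5783

Since p-value > α = 0.05, we fail to reject H₀.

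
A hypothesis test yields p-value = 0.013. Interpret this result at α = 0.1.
Since p = 0.013 < α = 0.1, reject H₀.
There is sufficient evidence to reject the null hypothesis; the result is statistically significant at the 0.1 level.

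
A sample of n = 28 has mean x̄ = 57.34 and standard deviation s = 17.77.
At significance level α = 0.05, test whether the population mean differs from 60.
One-sample t-test:
H₀: μ = 60
H₁: μ ≠ 60
df = n - 1 = 27
t = (x̄ - μ₀) / (s/√n) = (57.34 - 60) / (17.77/√28) = -0.792
p-value = 0.4352

Since p-value > α = 0.05, we fail to reject H₀.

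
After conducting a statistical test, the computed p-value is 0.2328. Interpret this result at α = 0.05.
Since p = 0.2328 > α = 0.05, fail to reject H₀.
There is insufficient evidence to reject the null hypothesis; the result is not statistically significant at the 0.05 level.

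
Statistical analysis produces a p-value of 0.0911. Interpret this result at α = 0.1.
Since p = 0.0911 < α = 0.1, reject H₀.
There is sufficient evidence to reject the null hypothesis; the result is statistically significant at the 0.1 level.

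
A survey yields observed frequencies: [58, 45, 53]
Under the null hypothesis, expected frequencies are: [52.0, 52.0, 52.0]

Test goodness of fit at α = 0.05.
Chi-square goodness of fit test:
H₀: observed counts match expected distribution
H₁: observed counts differ from expected distribution
df = k - 1 = 2
χ² = Σ(O - E)²/E
   = (58 - 52.0)²/52.0 + (45 - 52.0)²/52.0 + (53 - 52.0)²/52.0
   = 0.692 + 0.942 + 0.019
   = 1.65
p-value = 0.4374

Since p-value > α = 0.05, we fail to reject H₀.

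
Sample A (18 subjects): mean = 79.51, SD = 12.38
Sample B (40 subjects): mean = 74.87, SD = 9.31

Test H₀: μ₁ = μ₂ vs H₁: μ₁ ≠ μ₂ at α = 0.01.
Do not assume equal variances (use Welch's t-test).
Welch's two-sample t-test:
H₀: μ₁ = μ₂
H₁: μ₁ ≠ μ₂
s₁²/n₁ = 12.38²/18 = 8.5147,  s₂²/n₂ = 9.31²/40 = 2.1669
SE = √(s₁²/n₁ + s₂²/n₂) = √(8.5147 + 2.1669) = 3.2683
df (Welch-Satterthwaite) = (s₁²/n₁ + s₂²/n₂)² / [(s₁²/n₁)²/(n₁-1) + (s₂²/n₂)²/(n₂-1)] ≈ 26.02
t = (x̄₁ - x̄₂) / SE = (79.51 - 74.87) / 3.2683 = 4.64 / 3.2683 = 1.420
p-value = 0.1676

Since p-value > α = 0.01, we fail to reject H₀.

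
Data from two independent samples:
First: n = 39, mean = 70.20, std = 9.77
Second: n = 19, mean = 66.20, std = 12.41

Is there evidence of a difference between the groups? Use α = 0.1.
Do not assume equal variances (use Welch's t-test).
Welch's two-sample t-test:
H₀: μ₁ = μ₂
H₁: μ₁ ≠ μ₂
s₁²/n₁ = 9.77²/39 = 2.4475,  s₂²/n₂ = 12.41²/19 = 8.1057
SE = √(s₁²/n₁ + s₂²/n₂) = √(2.4475 + 8.1057) = 3.2486
df (Welch-Satterthwaite) = (s₁²/n₁ + s₂²/n₂)² / [(s₁²/n₁)²/(n₁-1) + (s₂²/n₂)²/(n₂-1)] ≈ 29.25
t = (x̄₁ - x̄₂) / SE = (70.20 - 66.20) / 3.2486 = 4.00 / 3.2486 = 1.231
p-value = 0.2280

Since p-value > α = 0.1, we fail to reject H₀.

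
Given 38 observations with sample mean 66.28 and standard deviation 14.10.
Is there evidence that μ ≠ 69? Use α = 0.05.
One-sample t-test:
H₀: μ = 69
H₁: μ ≠ 69
df = n - 1 = 37
t = (x̄ - μ₀) / (s/√n) = (66.28 - 69) / (14.10/√38) = -1.189
p-value = 0.2420

Since p-value > α = 0.05, we fail to reject H₀.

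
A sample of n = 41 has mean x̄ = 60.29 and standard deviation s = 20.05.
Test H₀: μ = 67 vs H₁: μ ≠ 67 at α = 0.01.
One-sample t-test:
H₀: μ = 67
H₁: μ ≠ 67
df = n - 1 = 40
t = (x̄ - μ₀) / (s/√n) = (60.29 - 67) / (20.05/√41) = -2.143
p-value = 0.0383

Since p-value > α = 0.01, we fail to reject H₀.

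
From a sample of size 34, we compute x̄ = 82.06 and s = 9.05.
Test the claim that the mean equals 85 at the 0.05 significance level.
One-sample t-test:
H₀: μ = 85
H₁: μ ≠ 85
df = n - 1 = 33
t = (x̄ - μ₀) / (s/√n) = (82.06 - 85) / (9.05/√34) = -1.894
p-value = 0.0670

Since p-value > α = 0.05, we fail to reject H₀.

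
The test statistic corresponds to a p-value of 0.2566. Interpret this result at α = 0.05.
Since p = 0.2566 > α = 0.05, fail to reject H₀.
There is insufficient evidence to reject the null hypothesis; the result is not statistically significant at the 0.05 level.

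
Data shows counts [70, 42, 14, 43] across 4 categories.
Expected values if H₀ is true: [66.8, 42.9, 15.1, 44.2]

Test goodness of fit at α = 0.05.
Chi-square goodness of fit test:
H₀: observed counts match expected distribution
H₁: observed counts differ from expected distribution
df = k - 1 = 3
χ² = Σ(O - E)²/E
   = (70 - 66.8)²/66.8 + (42 - 42.9)²/42.9 + (14 - 15.1)²/15.1 + (43 - 44.2)²/44.2
   = 0.153 + 0.019 + 0.080 + 0.033
   = 0.28
p-value = 0.9628

Since p-value > α = 0.05, we fail to reject H₀.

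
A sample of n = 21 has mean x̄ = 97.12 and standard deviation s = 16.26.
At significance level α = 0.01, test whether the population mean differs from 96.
One-sample t-test:
H₀: μ = 96
H₁: μ ≠ 96
df = n - 1 = 20
t = (x̄ - μ₀) / (s/√n) = (97.12 - 96) / (16.26/√21) = 0.316
p-value = 0.7555

Since p-value > α = 0.01, we fail to reject H₀.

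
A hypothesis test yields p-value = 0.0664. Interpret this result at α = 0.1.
Since p = 0.0664 < α = 0.1, reject H₀.
There is sufficient evidence to reject the null hypothesis; the result is statistically significant at the 0.1 level.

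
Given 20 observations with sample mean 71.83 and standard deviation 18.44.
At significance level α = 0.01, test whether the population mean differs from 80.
One-sample t-test:
H₀: μ = 80
H₁: μ ≠ 80
df = n - 1 = 19
t = (x̄ - μ₀) / (s/√n) = (71.83 - 80) / (18.44/√20) = -1.981
p-value = 0.0622

Since p-value > α = 0.01, we fail to reject H₀.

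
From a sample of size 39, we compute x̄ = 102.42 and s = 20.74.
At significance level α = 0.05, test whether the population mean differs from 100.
One-sample t-test:
H₀: μ = 100
H₁: μ ≠ 100
df = n - 1 = 38
t = (x̄ - μ₀) / (s/√n) = (102.42 - 100) / (20.74/√39) = 0.729
p-value = 0.4707

Since p-value > α = 0.05, we fail to reject H₀.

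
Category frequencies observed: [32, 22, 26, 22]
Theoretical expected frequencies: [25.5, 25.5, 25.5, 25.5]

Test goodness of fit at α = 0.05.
Chi-square goodness of fit test:
H₀: observed counts match expected distribution
H₁: observed counts differ from expected distribution
df = k - 1 = 3
χ² = Σ(O - E)²/E
   = (32 - 25.5)²/25.5 + (22 - 25.5)²/25.5 + (26 - 25.5)²/25.5 + (22 - 25.5)²/25.5
   = 1.657 + 0.480 + 0.010 + 0.480
   = 2.63
p-value = 0.4527

Since p-value > α = 0.05, we fail to reject H₀.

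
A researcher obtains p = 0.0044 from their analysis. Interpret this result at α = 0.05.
Since p = 0.0044 < α = 0.05, reject H₀.
There is sufficient evidence to reject the null hypothesis; the result is statistically significant at the 0.05 level.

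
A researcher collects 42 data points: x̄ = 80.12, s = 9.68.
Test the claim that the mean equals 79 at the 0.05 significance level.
One-sample t-test:
H₀: μ = 79
H₁: μ ≠ 79
df = n - 1 = 41
t = (x̄ - μ₀) / (s/√n) = (80.12 - 79) / (9.68/√42) = 0.750
p-value = 0.4576

Since p-value > α = 0.05, we fail to reject H₀.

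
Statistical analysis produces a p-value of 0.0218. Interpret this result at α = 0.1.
Since p = 0.0218 < α = 0.1, reject H₀.
There is sufficient evidence to reject the null hypothesis; the result is statistically significant at the 0.1 level.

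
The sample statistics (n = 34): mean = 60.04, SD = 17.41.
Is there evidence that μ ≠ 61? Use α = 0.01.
One-sample t-test:
H₀: μ = 61
H₁: μ ≠ 61
df = n - 1 = 33
t = (x̄ - μ₀) / (s/√n) = (60.04 - 61) / (17.41/√34) = -0.322
p-value = 0.7498

Since p-value > α = 0.01, we fail to reject H₀.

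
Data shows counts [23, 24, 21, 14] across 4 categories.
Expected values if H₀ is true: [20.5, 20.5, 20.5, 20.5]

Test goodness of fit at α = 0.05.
Chi-square goodness of fit test:
H₀: observed counts match expected distribution
H₁: observed counts differ from expected distribution
df = k - 1 = 3
χ² = Σ(O - E)²/E
   = (23 - 20.5)²/20.5 + (24 - 20.5)²/20.5 + (21 - 20.5)²/20.5 + (14 - 20.5)²/20.5
   = 0.305 + 0.598 + 0.012 + 2.061
   = 2.98
p-value = 0.3954

Since p-value > α = 0.05, we fail to reject H₀.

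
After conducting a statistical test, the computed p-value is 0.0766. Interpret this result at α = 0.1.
Since p = 0.0766 < α = 0.1, reject H₀.
There is sufficient evidence to reject the null hypothesis; the result is statistically significant at the 0.1 level.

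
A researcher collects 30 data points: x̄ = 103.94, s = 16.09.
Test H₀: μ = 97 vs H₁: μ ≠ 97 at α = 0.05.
One-sample t-test:
H₀: μ = 97
H₁: μ ≠ 97
df = n - 1 = 29
t = (x̄ - μ₀) / (s/√n) = (103.94 - 97) / (16.09/√30) = 2.362
p-value = 0.0251

Since p-value < α = 0.05, we reject H₀.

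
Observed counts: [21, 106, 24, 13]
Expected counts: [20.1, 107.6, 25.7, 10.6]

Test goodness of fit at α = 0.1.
Chi-square goodness of fit test:
H₀: observed counts match expected distribution
H₁: observed counts differ from expected distribution
df = k - 1 = 3
χ² = Σ(O - E)²/E
   = (21 - 20.1)²/20.1 + (106 - 107.6)²/107.6 + (24 - 25.7)²/25.7 + (13 - 10.6)²/10.6
   = 0.040 + 0.024 + 0.112 + 0.543
   = 0.72
p-value = 0.8685

Since p-value > α = 0.1, we fail to reject H₀.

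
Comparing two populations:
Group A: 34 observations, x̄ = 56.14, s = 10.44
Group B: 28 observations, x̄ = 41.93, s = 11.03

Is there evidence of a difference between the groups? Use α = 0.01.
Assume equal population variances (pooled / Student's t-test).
Student's two-sample t-test (equal variances):
H₀: μ₁ = μ₂
H₁: μ₁ ≠ μ₂
df = n₁ + n₂ - 2 = 60
Pooled variance s_p² = [(n₁-1)s₁² + (n₂-1)s₂²] / (n₁ + n₂ - 2) = [(33)(10.44²) + (27)(11.03²)] / 60 = 114.6939
SE = √(s_p²(1/n₁ + 1/n₂)) = √(114.6939 × (1/34 + 1/28)) = 2.7330
t = (x̄₁ - x̄₂) / SE = (56.14 - 41.93) / 2.7330 = 14.21 / 2.7330 = 5.199
p-value < 0.0001

Since p-value < α = 0.01, we reject H₀.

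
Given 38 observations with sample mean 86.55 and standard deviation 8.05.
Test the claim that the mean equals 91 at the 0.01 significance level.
One-sample t-test:
H₀: μ = 91
H₁: μ ≠ 91
df = n - 1 = 37
t = (x̄ - μ₀) / (s/√n) = (86.55 - 91) / (8.05/√38) = -3.408
p-value = 0.0016

Since p-value < α = 0.01, we reject H₀.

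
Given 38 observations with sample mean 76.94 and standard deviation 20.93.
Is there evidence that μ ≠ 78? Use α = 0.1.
One-sample t-test:
H₀: μ = 78
H₁: μ ≠ 78
df = n - 1 = 37
t = (x̄ - μ₀) / (s/√n) = (76.94 - 78) / (20.93/√38) = -0.312
p-value = 0.7566

Since p-value > α = 0.1, we fail to reject H₀.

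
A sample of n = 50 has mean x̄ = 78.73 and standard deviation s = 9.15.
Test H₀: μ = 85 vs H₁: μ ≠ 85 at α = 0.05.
One-sample t-test:
H₀: μ = 85
H₁: μ ≠ 85
df = n - 1 = 49
t = (x̄ - μ₀) / (s/√n) = (78.73 - 85) / (9.15/√50) = -4.845
p-value < 0.0001

Since p-value < α = 0.05, we reject H₀.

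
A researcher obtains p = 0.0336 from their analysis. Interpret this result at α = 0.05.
Since p = 0.0336 < α = 0.05, reject H₀.
There is sufficient evidence to reject the null hypothesis; the result is statistically significant at the 0.05 level.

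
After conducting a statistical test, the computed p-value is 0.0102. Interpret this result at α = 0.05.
Since p = 0.0102 < α = 0.05, reject H₀.
There is sufficient evidence to reject the null hypothesis; the result is statistically significant at the 0.05 level.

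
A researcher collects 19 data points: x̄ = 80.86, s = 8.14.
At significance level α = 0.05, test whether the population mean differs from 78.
One-sample t-test:
H₀: μ = 78
H₁: μ ≠ 78
df = n - 1 = 18
t = (x̄ - μ₀) / (s/√n) = (80.86 - 78) / (8.14/√19) = 1.532
p-value = 0.1430

Since p-value > α = 0.05, we fail to reject H₀.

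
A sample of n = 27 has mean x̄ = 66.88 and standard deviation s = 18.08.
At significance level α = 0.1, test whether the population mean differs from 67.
One-sample t-test:
H₀: μ = 67
H₁: μ ≠ 67
df = n - 1 = 26
t = (x̄ - μ₀) / (s/√n) = (66.88 - 67) / (18.08/√27) = -0.034
p-value = 0.9728

Since p-value > α = 0.1, we fail to reject H₀.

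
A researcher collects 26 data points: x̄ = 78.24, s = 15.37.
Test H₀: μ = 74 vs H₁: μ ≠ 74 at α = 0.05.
One-sample t-test:
H₀: μ = 74
H₁: μ ≠ 74
df = n - 1 = 25
t = (x̄ - μ₀) / (s/√n) = (78.24 - 74) / (15.37/√26) = 1.407
p-value = 0.1718

Since p-value > α = 0.05, we fail to reject H₀.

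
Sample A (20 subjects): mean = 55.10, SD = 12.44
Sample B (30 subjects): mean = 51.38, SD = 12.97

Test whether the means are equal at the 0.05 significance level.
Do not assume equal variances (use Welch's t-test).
Welch's two-sample t-test:
H₀: μ₁ = μ₂
H₁: μ₁ ≠ μ₂
s₁²/n₁ = 12.44²/20 = 7.7377,  s₂²/n₂ = 12.97²/30 = 5.6074
SE = √(s₁²/n₁ + s₂²/n₂) = √(7.7377 + 5.6074) = 3.6531
df (Welch-Satterthwaite) = (s₁²/n₁ + s₂²/n₂)² / [(s₁²/n₁)²/(n₁-1) + (s₂²/n₂)²/(n₂-1)] ≈ 42.05
t = (x̄₁ - x̄₂) / SE = (55.10 - 51.38) / 3.6531 = 3.72 / 3.6531 = 1.018
p-value = 0.3144

Since p-value > α = 0.05, we fail to reject H₀.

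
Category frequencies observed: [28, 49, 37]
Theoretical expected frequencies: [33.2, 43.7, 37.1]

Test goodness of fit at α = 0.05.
Chi-square goodness of fit test:
H₀: observed counts match expected distribution
H₁: observed counts differ from expected distribution
df = k - 1 = 2
χ² = Σ(O - E)²/E
   = (28 - 33.2)²/33.2 + (49 - 43.7)²/43.7 + (37 - 37.1)²/37.1
   = 0.814 + 0.643 + 0.000
   = 1.46
p-value = 0.4825

Since p-value > α = 0.05, we fail to reject H₀.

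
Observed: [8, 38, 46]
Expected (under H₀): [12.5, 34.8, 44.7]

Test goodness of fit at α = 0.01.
Chi-square goodness of fit test:
H₀: observed counts match expected distribution
H₁: observed counts differ from expected distribution
df = k - 1 = 2
χ² = Σ(O - E)²/E
   = (8 - 12.5)²/12.5 + (38 - 34.8)²/34.8 + (46 - 44.7)²/44.7
   = 1.620 + 0.294 + 0.038
   = 1.95
p-value = 0.3768

Since p-value > α = 0.01, we fail to reject H₀.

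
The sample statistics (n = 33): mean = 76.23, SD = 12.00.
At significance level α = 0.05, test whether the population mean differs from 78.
One-sample t-test:
H₀: μ = 78
H₁: μ ≠ 78
df = n - 1 = 32
t = (x̄ - μ₀) / (s/√n) = (76.23 - 78) / (12.00/√33) = -0.847
p-value = 0.4031

Since p-value > α = 0.05, we fail to reject H₀.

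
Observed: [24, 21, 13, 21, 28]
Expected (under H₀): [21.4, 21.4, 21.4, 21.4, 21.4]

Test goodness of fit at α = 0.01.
Chi-square goodness of fit test:
H₀: observed counts match expected distribution
H₁: observed counts differ from expected distribution
df = k - 1 = 4
χ² = Σ(O - E)²/E
   = (24 - 21.4)²/21.4 + (21 - 21.4)²/21.4 + (13 - 21.4)²/21.4 + (21 - 21.4)²/21.4 + (28 - 21.4)²/21.4
   = 0.316 + 0.007 + 3.297 + 0.007 + 2.036
   = 5.66
p-value = 0.2257

Since p-value > α = 0.01, we fail to reject H₀.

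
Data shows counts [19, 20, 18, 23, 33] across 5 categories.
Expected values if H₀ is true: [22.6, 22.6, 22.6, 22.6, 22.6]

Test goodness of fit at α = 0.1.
Chi-square goodness of fit test:
H₀: observed counts match expected distribution
H₁: observed counts differ from expected distribution
df = k - 1 = 4
χ² = Σ(O - E)²/E
   = (19 - 22.6)²/22.6 + (20 - 22.6)²/22.6 + (18 - 22.6)²/22.6 + (23 - 22.6)²/22.6 + (33 - 22.6)²/22.6
   = 0.573 + 0.299 + 0.936 + 0.007 + 4.786
   = 6.60
p-value = 0.1585

Since p-value > α = 0.1, we fail to reject H₀.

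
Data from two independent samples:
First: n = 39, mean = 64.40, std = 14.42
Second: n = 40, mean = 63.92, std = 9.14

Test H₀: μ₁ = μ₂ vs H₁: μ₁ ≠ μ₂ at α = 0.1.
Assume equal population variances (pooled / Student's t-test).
Student's two-sample t-test (equal variances):
H₀: μ₁ = μ₂
H₁: μ₁ ≠ μ₂
df = n₁ + n₂ - 2 = 77
Pooled variance s_p² = [(n₁-1)s₁² + (n₂-1)s₂²] / (n₁ + n₂ - 2) = [(38)(14.42²) + (39)(9.14²)] / 77 = 144.9302
SE = √(s_p²(1/n₁ + 1/n₂)) = √(144.9302 × (1/39 + 1/40)) = 2.7091
t = (x̄₁ - x̄₂) / SE = (64.40 - 63.92) / 2.7091 = 0.48 / 2.7091 = 0.177
p-value = 0.8598

Since p-value > α = 0.1, we fail to reject H₀.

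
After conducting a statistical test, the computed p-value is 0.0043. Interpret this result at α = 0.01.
Since p = 0.0043 < α = 0.01, reject H₀.
There is sufficient evidence to reject the null hypothesis; the result is statistically significant at the 0.01 level.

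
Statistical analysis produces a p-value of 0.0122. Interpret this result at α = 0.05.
Since p = 0.0122 < α = 0.05, reject H₀.
There is sufficient evidence to reject the null hypothesis; the result is statistically significant at the 0.05 level.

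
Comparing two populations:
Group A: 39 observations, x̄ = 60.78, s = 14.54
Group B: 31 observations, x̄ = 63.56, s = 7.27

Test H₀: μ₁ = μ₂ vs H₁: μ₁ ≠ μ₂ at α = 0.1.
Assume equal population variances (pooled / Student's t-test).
Student's two-sample t-test (equal variances):
H₀: μ₁ = μ₂
H₁: μ₁ ≠ μ₂
df = n₁ + n₂ - 2 = 68
Pooled variance s_p² = [(n₁-1)s₁² + (n₂-1)s₂²] / (n₁ + n₂ - 2) = [(38)(14.54²) + (30)(7.27²)] / 68 = 141.4592
SE = √(s_p²(1/n₁ + 1/n₂)) = √(141.4592 × (1/39 + 1/31)) = 2.8619
t = (x̄₁ - x̄₂) / SE = (60.78 - 63.56) / 2.8619 = -2.78 / 2.8619 = -0.971
p-value = 0.3348

Since p-value > α = 0.1, we fail to reject H₀.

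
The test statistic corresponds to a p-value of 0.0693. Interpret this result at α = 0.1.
Since p = 0.0693 < α = 0.1, reject H₀.
There is sufficient evidence to reject the null hypothesis; the result is statistically significant at the 0.1 level.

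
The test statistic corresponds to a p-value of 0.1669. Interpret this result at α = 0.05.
Since p = 0.1669 > α = 0.05, fail to reject H₀.
There is insufficient evidence to reject the null hypothesis; the result is not statistically significant at the 0.05 level.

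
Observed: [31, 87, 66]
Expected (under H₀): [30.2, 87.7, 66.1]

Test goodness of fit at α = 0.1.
Chi-square goodness of fit test:
H₀: observed counts match expected distribution
H₁: observed counts differ from expected distribution
df = k - 1 = 2
χ² = Σ(O - E)²/E
   = (31 - 30.2)²/30.2 + (87 - 87.7)²/87.7 + (66 - 66.1)²/66.1
   = 0.021 + 0.006 + 0.000
   = 0.03
p-value = 0.9866

Since p-value > α = 0.1, we fail to reject H₀.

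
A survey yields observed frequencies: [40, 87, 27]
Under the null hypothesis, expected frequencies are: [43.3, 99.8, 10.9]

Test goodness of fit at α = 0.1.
Chi-square goodness of fit test:
H₀: observed counts match expected distribution
H₁: observed counts differ from expected distribution
df = k - 1 = 2
χ² = Σ(O - E)²/E
   = (40 - 43.3)²/43.3 + (87 - 99.8)²/99.8 + (27 - 10.9)²/10.9
   = 0.252 + 1.642 + 23.781
   = 25.67
p-value < 0.0001

Since p-value < α = 0.1, we reject H₀.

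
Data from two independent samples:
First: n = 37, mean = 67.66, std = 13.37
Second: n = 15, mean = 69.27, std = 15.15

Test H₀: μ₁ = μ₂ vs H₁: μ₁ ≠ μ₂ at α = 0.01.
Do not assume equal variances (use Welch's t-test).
Welch's two-sample t-test:
H₀: μ₁ = μ₂
H₁: μ₁ ≠ μ₂
s₁²/n₁ = 13.37²/37 = 4.8313,  s₂²/n₂ = 15.15²/15 = 15.3015
SE = √(s₁²/n₁ + s₂²/n₂) = √(4.8313 + 15.3015) = 4.4870
df (Welch-Satterthwaite) = (s₁²/n₁ + s₂²/n₂)² / [(s₁²/n₁)²/(n₁-1) + (s₂²/n₂)²/(n₂-1)] ≈ 23.33
t = (x̄₁ - x̄₂) / SE = (67.66 - 69.27) / 4.4870 = -1.61 / 4.4870 = -0.359
p-value = 0.7230

Since p-value > α = 0.01, we fail to reject H₀.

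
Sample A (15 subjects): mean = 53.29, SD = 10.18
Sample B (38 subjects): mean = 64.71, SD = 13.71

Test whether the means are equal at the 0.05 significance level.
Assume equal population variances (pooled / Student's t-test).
Student's two-sample t-test (equal variances):
H₀: μ₁ = μ₂
H₁: μ₁ ≠ μ₂
df = n₁ + n₂ - 2 = 51
Pooled variance s_p² = [(n₁-1)s₁² + (n₂-1)s₂²] / (n₁ + n₂ - 2) = [(14)(10.18²) + (37)(13.71²)] / 51 = 164.8142
SE = √(s_p²(1/n₁ + 1/n₂)) = √(164.8142 × (1/15 + 1/38)) = 3.9147
t = (x̄₁ - x̄₂) / SE = (53.29 - 64.71) / 3.9147 = -11.42 / 3.9147 = -2.917
p-value = 0.0052

Since p-value < α = 0.05, we reject H₀.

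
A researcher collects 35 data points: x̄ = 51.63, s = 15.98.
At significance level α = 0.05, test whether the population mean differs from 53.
One-sample t-test:
H₀: μ = 53
H₁: μ ≠ 53
df = n - 1 = 34
t = (x̄ - μ₀) / (s/√n) = (51.63 - 53) / (15.98/√35) = -0.507
p-value = 0.6153

Since p-value > α = 0.05, we fail to reject H₀.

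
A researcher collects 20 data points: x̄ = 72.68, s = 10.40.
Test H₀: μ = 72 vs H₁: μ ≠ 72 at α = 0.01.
One-sample t-test:
H₀: μ = 72
H₁: μ ≠ 72
df = n - 1 = 19
t = (x̄ - μ₀) / (s/√n) = (72.68 - 72) / (10.40/√20) = 0.292
p-value = 0.7731

Since p-value > α = 0.01, we fail to reject H₀.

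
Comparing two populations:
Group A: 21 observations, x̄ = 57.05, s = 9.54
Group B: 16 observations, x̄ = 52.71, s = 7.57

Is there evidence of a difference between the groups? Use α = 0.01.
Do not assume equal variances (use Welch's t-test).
Welch's two-sample t-test:
H₀: μ₁ = μ₂
H₁: μ₁ ≠ μ₂
s₁²/n₁ = 9.54²/21 = 4.3339,  s₂²/n₂ = 7.57²/16 = 3.5816
SE = √(s₁²/n₁ + s₂²/n₂) = √(4.3339 + 3.5816) = 2.8134
df (Welch-Satterthwaite) = (s₁²/n₁ + s₂²/n₂)² / [(s₁²/n₁)²/(n₁-1) + (s₂²/n₂)²/(n₂-1)] ≈ 34.92
t = (x̄₁ - x̄₂) / SE = (57.05 - 52.71) / 2.8134 = 4.34 / 2.8134 = 1.543
p-value = 0.1319

Since p-value > α = 0.01, we fail to reject H₀.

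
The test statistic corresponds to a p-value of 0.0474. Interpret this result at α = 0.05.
Since p = 0.0474 < α = 0.05, reject H₀.
There is sufficient evidence to reject the null hypothesis; the result is statistically significant at the 0.05 level.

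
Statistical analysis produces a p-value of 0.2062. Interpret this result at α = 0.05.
Since p = 0.2062 > α = 0.05, fail to reject H₀.
There is insufficient evidence to reject the null hypothesis; the result is not statistically significant at the 0.05 level.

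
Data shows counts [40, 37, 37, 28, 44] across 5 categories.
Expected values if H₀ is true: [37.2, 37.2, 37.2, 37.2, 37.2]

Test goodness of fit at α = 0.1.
Chi-square goodness of fit test:
H₀: observed counts match expected distribution
H₁: observed counts differ from expected distribution
df = k - 1 = 4
χ² = Σ(O - E)²/E
   = (40 - 37.2)²/37.2 + (37 - 37.2)²/37.2 + (37 - 37.2)²/37.2 + (28 - 37.2)²/37.2 + (44 - 37.2)²/37.2
   = 0.211 + 0.001 + 0.001 + 2.275 + 1.243
   = 3.73
p-value = 0.4436

Since p-value > α = 0.1, we fail to reject H₀.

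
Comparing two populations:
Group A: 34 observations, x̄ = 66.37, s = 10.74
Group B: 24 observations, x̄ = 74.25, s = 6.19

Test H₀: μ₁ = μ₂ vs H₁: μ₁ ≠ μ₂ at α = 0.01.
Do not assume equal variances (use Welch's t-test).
Welch's two-sample t-test:
H₀: μ₁ = μ₂
H₁: μ₁ ≠ μ₂
s₁²/n₁ = 10.74²/34 = 3.3926,  s₂²/n₂ = 6.19²/24 = 1.5965
SE = √(s₁²/n₁ + s₂²/n₂) = √(3.3926 + 1.5965) = 2.2336
df (Welch-Satterthwaite) = (s₁²/n₁ + s₂²/n₂)² / [(s₁²/n₁)²/(n₁-1) + (s₂²/n₂)²/(n₂-1)] ≈ 54.16
t = (x̄₁ - x̄₂) / SE = (66.37 - 74.25) / 2.2336 = -7.88 / 2.2336 = -3.528
p-value = 0.0009

Since p-value < α = 0.01, we reject H₀.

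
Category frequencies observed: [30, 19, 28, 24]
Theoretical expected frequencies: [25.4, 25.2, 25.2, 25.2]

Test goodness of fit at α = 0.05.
Chi-square goodness of fit test:
H₀: observed counts match expected distribution
H₁: observed counts differ from expected distribution
df = k - 1 = 3
χ² = Σ(O - E)²/E
   = (30 - 25.4)²/25.4 + (19 - 25.2)²/25.2 + (28 - 25.2)²/25.2 + (24 - 25.2)²/25.2
   = 0.833 + 1.525 + 0.311 + 0.057
   = 2.73
p-value = 0.4357

Since p-value > α = 0.05, we fail to reject H₀.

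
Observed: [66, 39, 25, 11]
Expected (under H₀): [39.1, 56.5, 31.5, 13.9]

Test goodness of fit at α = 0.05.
Chi-square goodness of fit test:
H₀: observed counts match expected distribution
H₁: observed counts differ from expected distribution
df = k - 1 = 3
χ² = Σ(O - E)²/E
   = (66 - 39.1)²/39.1 + (39 - 56.5)²/56.5 + (25 - 31.5)²/31.5 + (11 - 13.9)²/13.9
   = 18.507 + 5.420 + 1.341 + 0.605
   = 25.87
p-value < 0.0001

Since p-value < α = 0.05, we reject H₀.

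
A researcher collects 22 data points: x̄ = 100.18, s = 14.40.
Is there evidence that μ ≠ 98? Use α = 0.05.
One-sample t-test:
H₀: μ = 98
H₁: μ ≠ 98
df = n - 1 = 21
t = (x̄ - μ₀) / (s/√n) = (100.18 - 98) / (14.40/√22) = 0.710
p-value = 0.4855

Since p-value > α = 0.05, we fail to reject H₀.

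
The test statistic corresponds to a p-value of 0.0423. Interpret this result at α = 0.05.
Since p = 0.0423 < α = 0.05, reject H₀.
There is sufficient evidence to reject the null hypothesis; the result is statistically significant at the 0.05 level.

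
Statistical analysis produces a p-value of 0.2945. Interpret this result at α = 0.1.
Since p = 0.2945 > α = 0.1, fail to reject H₀.
There is insufficient evidence to reject the null hypothesis; the result is not statistically significant at the 0.1 level.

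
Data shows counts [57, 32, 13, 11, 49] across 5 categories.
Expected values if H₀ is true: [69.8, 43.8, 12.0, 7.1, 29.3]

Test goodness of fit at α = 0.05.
Chi-square goodness of fit test:
H₀: observed counts match expected distribution
H₁: observed counts differ from expected distribution
df = k - 1 = 4
χ² = Σ(O - E)²/E
   = (57 - 69.8)²/69.8 + (32 - 43.8)²/43.8 + (13 - 12.0)²/12.0 + (11 - 7.1)²/7.1 + (49 - 29.3)²/29.3
   = 2.347 + 3.179 + 0.083 + 2.142 + 13.245
   = 21.00
p-value = 0.0003

Since p-value < α = 0.05, we reject H₀.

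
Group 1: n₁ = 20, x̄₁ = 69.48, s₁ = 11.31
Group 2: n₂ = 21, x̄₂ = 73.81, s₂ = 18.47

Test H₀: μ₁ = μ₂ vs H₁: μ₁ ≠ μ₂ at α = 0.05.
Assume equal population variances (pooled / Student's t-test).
Student's two-sample t-test (equal variances):
H₀: μ₁ = μ₂
H₁: μ₁ ≠ μ₂
df = n₁ + n₂ - 2 = 39
Pooled variance s_p² = [(n₁-1)s₁² + (n₂-1)s₂²] / (n₁ + n₂ - 2) = [(19)(11.31²) + (20)(18.47²)] / 39 = 237.2622
SE = √(s_p²(1/n₁ + 1/n₂)) = √(237.2622 × (1/20 + 1/21)) = 4.8126
t = (x̄₁ - x̄₂) / SE = (69.48 - 73.81) / 4.8126 = -4.33 / 4.8126 = -0.900
p-value = 0.3738

Since p-value > α = 0.05, we fail to reject H₀.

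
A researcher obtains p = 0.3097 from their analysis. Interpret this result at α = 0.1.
Since p = 0.3097 > α = 0.1, fail to reject H₀.
There is insufficient evidence to reject the null hypothesis; the result is not statistically significant at the 0.1 level.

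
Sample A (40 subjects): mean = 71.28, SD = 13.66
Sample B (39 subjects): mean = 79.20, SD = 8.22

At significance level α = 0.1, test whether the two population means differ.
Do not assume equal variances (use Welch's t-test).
Welch's two-sample t-test:
H₀: μ₁ = μ₂
H₁: μ₁ ≠ μ₂
s₁²/n₁ = 13.66²/40 = 4.6649,  s₂²/n₂ = 8.22²/39 = 1.7325
SE = √(s₁²/n₁ + s₂²/n₂) = √(4.6649 + 1.7325) = 2.5293
df (Welch-Satterthwaite) = (s₁²/n₁ + s₂²/n₂)² / [(s₁²/n₁)²/(n₁-1) + (s₂²/n₂)²/(n₂-1)] ≈ 64.25
t = (x̄₁ - x̄₂) / SE = (71.28 - 79.20) / 2.5293 = -7.92 / 2.5293 = -3.131
p-value = 0.0026

Since p-value < α = 0.1, we reject H₀.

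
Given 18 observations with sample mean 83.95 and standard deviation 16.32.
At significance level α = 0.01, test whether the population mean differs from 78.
One-sample t-test:
H₀: μ = 78
H₁: μ ≠ 78
df = n - 1 = 17
t = (x̄ - μ₀) / (s/√n) = (83.95 - 78) / (16.32/√18) = 1.547
p-value = 0.1403

Since p-value > α = 0.01, we fail to reject H₀.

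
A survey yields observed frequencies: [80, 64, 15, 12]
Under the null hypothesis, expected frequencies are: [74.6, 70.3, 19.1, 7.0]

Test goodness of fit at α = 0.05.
Chi-square goodness of fit test:
H₀: observed counts match expected distribution
H₁: observed counts differ from expected distribution
df = k - 1 = 3
χ² = Σ(O - E)²/E
   = (80 - 74.6)²/74.6 + (64 - 70.3)²/70.3 + (15 - 19.1)²/19.1 + (12 - 7.0)²/7.0
   = 0.391 + 0.565 + 0.880 + 3.571
   = 5.41
p-value = 0.1443

Since p-value > α = 0.05, we fail to reject H₀.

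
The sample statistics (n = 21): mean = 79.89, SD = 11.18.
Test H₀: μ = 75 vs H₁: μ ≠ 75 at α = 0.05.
One-sample t-test:
H₀: μ = 75
H₁: μ ≠ 75
df = n - 1 = 20
t = (x̄ - μ₀) / (s/√n) = (79.89 - 75) / (11.18/√21) = 2.004
p-value = 0.0588

Since p-value > α = 0.05, we fail to reject H₀.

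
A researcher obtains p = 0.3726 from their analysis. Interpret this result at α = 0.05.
Since p = 0.3726 > α = 0.05, fail to reject H₀.
There is insufficient evidence to reject the null hypothesis; the result is not statistically significant at the 0.05 level.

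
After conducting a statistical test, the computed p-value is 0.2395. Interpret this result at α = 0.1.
Since p = 0.2395 > α = 0.1, fail to reject H₀.
There is insufficient evidence to reject the null hypothesis; the result is not statistically significant at the 0.1 level.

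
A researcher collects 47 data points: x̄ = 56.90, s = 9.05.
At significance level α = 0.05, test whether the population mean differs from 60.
One-sample t-test:
H₀: μ = 60
H₁: μ ≠ 60
df = n - 1 = 46
t = (x̄ - μ₀) / (s/√n) = (56.90 - 60) / (9.05/√47) = -2.348
p-value = 0.0232

Since p-value < α = 0.05, we reject H₀.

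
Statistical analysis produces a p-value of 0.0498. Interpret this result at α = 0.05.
Since p = 0.0498 < α = 0.05, reject H₀.
There is sufficient evidence to reject the null hypothesis; the result is statistically significant at the 0.05 level.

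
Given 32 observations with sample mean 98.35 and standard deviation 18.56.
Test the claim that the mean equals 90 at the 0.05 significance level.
One-sample t-test:
H₀: μ = 90
H₁: μ ≠ 90
df = n - 1 = 31
t = (x̄ - μ₀) / (s/√n) = (98.35 - 90) / (18.56/√32) = 2.545
p-value = 0.0161

Since p-value < α = 0.05, we reject H₀.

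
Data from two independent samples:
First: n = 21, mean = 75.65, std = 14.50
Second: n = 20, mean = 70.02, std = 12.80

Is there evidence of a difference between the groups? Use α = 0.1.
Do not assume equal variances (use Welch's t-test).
Welch's two-sample t-test:
H₀: μ₁ = μ₂
H₁: μ₁ ≠ μ₂
s₁²/n₁ = 14.50²/21 = 10.0119,  s₂²/n₂ = 12.80²/20 = 8.1920
SE = √(s₁²/n₁ + s₂²/n₂) = √(10.0119 + 8.1920) = 4.2666
df (Welch-Satterthwaite) = (s₁²/n₁ + s₂²/n₂)² / [(s₁²/n₁)²/(n₁-1) + (s₂²/n₂)²/(n₂-1)] ≈ 38.79
t = (x̄₁ - x̄₂) / SE = (75.65 - 70.02) / 4.2666 = 5.63 / 4.2666 = 1.320
p-value = 0.1947

Since p-value > α = 0.1, we fail to reject H₀.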